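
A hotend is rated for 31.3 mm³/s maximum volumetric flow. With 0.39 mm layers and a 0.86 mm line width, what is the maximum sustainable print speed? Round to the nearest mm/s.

93 mm/s

Extrusion cross-section = 0.39 × 0.86 = 0.3354 mm².
v_max = Q/A = 31.3/0.3354 = 93.32 mm/s → 93 mm/s.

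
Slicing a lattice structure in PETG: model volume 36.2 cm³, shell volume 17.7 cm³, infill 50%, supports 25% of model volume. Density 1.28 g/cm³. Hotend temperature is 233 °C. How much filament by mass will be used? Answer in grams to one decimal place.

46.1 g

Infill region: 36.2 − 17.7 → 18.5 cm³.
Infill volume = 0.50 × 18.5, so 9.25 cm³.
Support = 0.25 × 36.2 = 9.05 cm³.
Deposited volume = 17.7 + 9.25 + 9.05, so 36 cm³.
Mass = 36 × 1.28, so 46.08 g.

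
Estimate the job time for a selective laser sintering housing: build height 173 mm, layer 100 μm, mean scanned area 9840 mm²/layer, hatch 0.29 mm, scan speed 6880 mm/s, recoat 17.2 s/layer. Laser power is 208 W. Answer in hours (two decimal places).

10.64 hours

Number of layers: 173 / 0.1 → 1730 (rounded up).
Scan path per layer: 9840 / 0.29 → 33931 mm.
Scan time per layer = 33931 / 6880 = 4.9318 s.
Time per layer = 4.9318 + 17.2 = 22.1318 s.
Total: 1730 × 22.1318 s = 38288.014 s → 10.64 hours.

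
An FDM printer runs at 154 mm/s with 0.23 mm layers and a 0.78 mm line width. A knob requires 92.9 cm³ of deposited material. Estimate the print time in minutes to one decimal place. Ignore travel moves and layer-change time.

Bead cross-section = 0.23 × 0.78 = 0.1794 mm².
Path length: 92900 mm³ / 0.1794 mm² → 517837.2 mm.
Time extruding: 517837.2 / 154 → 3362.6 s.
3362.6 s = 56.0 minutes.

56.0 minutes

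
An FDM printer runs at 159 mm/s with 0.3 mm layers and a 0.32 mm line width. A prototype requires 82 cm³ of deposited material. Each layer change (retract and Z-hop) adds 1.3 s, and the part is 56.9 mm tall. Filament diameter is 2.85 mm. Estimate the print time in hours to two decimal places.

Extrusion cross-section = 0.3 × 0.32 = 0.096 mm².
Toolpath length = 82 cm³ / 0.096 mm² = 82000 / 0.096 = 854166.7 mm.
Extrusion time = 854166.7 / 159, so 5372.1 s.
Layers = ⌈56.9/0.3⌉ = 190.
Z-hop total = 190 × 1.3, so 247 s.
Altogether 5372.1 + 247 = 5619.1 s, i.e. 1.56 hours.

1.56 hours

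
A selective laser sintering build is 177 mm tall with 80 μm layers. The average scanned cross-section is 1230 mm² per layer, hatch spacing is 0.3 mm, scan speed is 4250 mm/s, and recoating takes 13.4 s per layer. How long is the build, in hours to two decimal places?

Layers = ⌈177/0.08⌉ = 2213.
Hatch length per layer = 1230 / 0.3 = 4100 mm.
Per-layer scan time: 4100 / 4250 → 0.9647 s.
Time per layer = 0.9647 + 13.4 = 14.3647 s.
2213 layers × 14.3647 s/layer = 31789.0811 s, i.e. 8.83 hours.

8.83 hours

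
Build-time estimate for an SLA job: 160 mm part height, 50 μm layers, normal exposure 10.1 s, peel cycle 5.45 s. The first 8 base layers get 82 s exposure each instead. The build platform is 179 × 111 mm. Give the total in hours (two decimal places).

Number of layers: 160 / 0.05 → 3200 (rounded up).
Bottom layers: 8 × (82 + 5.45) → 699.6 s.
Regular layers: 3192 × (10.1 + 5.45) → 49635.6 s.
Sum: 699.6 + 49635.6 = 50335.2 s → 13.98 hours.

13.98 hours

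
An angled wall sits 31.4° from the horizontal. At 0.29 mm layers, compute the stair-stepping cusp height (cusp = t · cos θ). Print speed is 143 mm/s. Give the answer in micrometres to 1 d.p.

cos(31.4°) = 0.8536, so cusp = 0.29 × 0.8536 = 0.247544 mm → 247.5 μm.

247.5 μm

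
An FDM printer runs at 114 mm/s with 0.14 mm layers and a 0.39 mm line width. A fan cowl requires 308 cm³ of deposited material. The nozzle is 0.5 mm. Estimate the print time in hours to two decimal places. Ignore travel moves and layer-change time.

Line area: 0.14 × 0.39 → 0.0546 mm².
Total extruded path = 308000/0.0546 = 5641025.6 mm.
Extrusion time: 5641025.6 / 114 → 49482.7 s.
49482.7 s = 13.75 hours.

13.75 hours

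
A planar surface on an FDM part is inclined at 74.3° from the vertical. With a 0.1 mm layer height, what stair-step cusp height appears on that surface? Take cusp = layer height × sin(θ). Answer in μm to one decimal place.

96.3 μm

h_c = t·sin θ = 0.1 × 0.9627 = 0.09627 mm (96.3 μm).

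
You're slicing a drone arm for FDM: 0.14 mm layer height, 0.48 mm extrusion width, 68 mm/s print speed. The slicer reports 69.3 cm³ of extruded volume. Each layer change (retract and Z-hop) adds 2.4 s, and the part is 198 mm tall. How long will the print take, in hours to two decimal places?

5.16 hours

Extrusion cross-section: 0.14 × 0.48 → 0.0672 mm².
Path length: 69300 mm³ / 0.0672 mm² → 1031250 mm.
Extrusion time: 1031250 / 68 → 15165.4 s.
Layers = ⌈198/0.14⌉ = 1415.
Layer-change overhead: 1415 × 2.4 → 3396 s.
Total = 15165.4 + 3396 = 18561.4 s = 5.16 hours.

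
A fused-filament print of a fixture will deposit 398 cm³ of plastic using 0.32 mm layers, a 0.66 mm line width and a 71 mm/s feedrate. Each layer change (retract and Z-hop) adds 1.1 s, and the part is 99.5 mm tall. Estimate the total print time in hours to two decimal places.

7.47 hours

Line area = 0.32 × 0.66 = 0.2112 mm².
Total extruded path = 398000/0.2112 = 1884469.7 mm.
Print-move time = 1884469.7 / 71, so 26541.8 s.
Layer count = ceil(99.5 / 0.32) = 311.
Layer-change overhead = 311 × 1.1, so 342.1 s.
Altogether 26541.8 + 342.1 = 26883.9 s, i.e. 7.47 hours.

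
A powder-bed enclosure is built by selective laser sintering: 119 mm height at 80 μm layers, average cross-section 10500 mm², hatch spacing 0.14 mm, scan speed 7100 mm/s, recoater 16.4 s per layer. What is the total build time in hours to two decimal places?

11.14 hours

Layer count = ceil(119 / 0.08) = 1488.
Per-layer scan distance: 10500 / 0.14 → 75000 mm.
Laser time per layer = 75000 / 7100 = 10.5634 s.
Time per layer = 10.5634 + 16.4 = 26.9634 s.
Total: 1488 × 26.9634 s = 40121.5392 s → 11.14 hours.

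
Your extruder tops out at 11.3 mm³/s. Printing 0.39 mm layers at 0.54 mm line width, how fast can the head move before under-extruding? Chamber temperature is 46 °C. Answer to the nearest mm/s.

54 mm/s

Bead cross-section = 0.39 × 0.54, so 0.2106 mm².
v_max = Q/A = 11.3/0.2106 = 53.66 mm/s → 54 mm/s.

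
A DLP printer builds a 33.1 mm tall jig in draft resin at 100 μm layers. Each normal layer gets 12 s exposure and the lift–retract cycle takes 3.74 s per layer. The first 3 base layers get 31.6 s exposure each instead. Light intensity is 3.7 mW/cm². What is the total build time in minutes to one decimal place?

Layers = ⌈33.1/0.1⌉ = 331.
Bottom layers: 3 × (31.6 + 3.74) → 106.02 s.
Remaining layers = 328 × (12 + 3.74), so 5162.72 s.
Sum: 106.02 + 5162.72 = 5268.74 s → 87.8 minutes.

87.8 minutes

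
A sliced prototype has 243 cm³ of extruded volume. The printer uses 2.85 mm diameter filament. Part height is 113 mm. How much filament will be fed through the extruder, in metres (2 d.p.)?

A = π r² = π × 1.425² = 6.3794 mm².
L = 243000 mm³ / 6.3794 mm² = 38091.36 mm, i.e. 38.09 m.

38.09 m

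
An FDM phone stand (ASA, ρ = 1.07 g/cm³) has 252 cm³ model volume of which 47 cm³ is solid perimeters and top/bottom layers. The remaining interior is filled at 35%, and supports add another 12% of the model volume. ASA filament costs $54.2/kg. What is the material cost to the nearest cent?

Infill region = 252 − 47 = 205 cm³.
Infill deposited: 0.35 × 205 → 71.75 cm³.
Support: 0.12 × 252 → 30.24 cm³.
Total printed volume = 47 + 71.75 + 30.24 = 148.99 cm³.
Mass = 148.99 × 1.07 = 159.4193 g.
At $54.2/kg: 159.4193/1000 × 54.2 = $8.64.

$8.64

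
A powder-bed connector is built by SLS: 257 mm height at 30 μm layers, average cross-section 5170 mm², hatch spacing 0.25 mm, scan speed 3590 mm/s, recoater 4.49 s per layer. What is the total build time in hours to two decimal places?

Number of layers: 257 / 0.03 → 8567 (rounded up).
Hatch length per layer = 5170 / 0.25 = 20680 mm.
Scan time per layer = 20680 / 3590 = 5.7604 s.
Per-layer time = 5.7604 + 4.49, so 10.2504 s.
Total: 8567 × 10.2504 s = 87815.1768 s → 24.39 hours.

24.39 hours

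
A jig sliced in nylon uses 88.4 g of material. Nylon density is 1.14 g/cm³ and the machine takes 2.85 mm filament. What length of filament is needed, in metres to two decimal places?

Volume = 88.4 g / 1.14 g·cm⁻³ = 77.5439 cm³ = 77543.9 mm³.
Cross-section of 2.85 mm filament: π·(2.85/2)² = 6.3794 mm².
Length = 77543.9 / 6.3794 = 12155.36 mm = 12.16 m.

12.16 m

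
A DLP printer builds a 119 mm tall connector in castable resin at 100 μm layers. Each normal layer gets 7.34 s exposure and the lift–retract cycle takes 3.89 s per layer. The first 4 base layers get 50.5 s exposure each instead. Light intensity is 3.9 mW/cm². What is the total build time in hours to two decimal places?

Number of layers: 119 / 0.1 → 1190 (rounded up).
Burn-in layers: 4 × (50.5 + 3.89) → 217.56 s.
Remaining layers = 1186 × (7.34 + 3.89) = 13318.78 s.
Total = 217.56 + 13318.78 = 13536.34 s = 3.76 hours.

3.76 hours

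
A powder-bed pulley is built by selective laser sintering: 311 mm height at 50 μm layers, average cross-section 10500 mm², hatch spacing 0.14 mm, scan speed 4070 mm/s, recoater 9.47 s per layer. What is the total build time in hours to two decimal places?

48.20 hours

Number of layers: 311 / 0.05 → 6220 (rounded up).
Hatch length per layer: 10500 / 0.14 → 75000 mm.
Laser time per layer = 75000 / 4070, so 18.4275 s.
Per-layer time = 18.4275 + 9.47, so 27.8975 s.
6220 layers × 27.8975 s/layer = 173522.45 s, i.e. 48.20 hours.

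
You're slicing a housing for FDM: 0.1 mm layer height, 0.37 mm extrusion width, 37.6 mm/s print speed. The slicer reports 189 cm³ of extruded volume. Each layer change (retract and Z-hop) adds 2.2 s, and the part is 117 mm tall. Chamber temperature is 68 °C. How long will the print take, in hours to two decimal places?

Bead cross-section = 0.1 × 0.37 = 0.037 mm².
Total extruded path = 189000/0.037 = 5108108.1 mm.
Extrusion time = 5108108.1 / 37.6, so 135853.9 s.
Layer count = ceil(117 / 0.1) = 1170.
Z-hop total: 1170 × 2.2 → 2574 s.
Altogether 135853.9 + 2574 = 138427.9 s, i.e. 38.45 hours.

38.45 hours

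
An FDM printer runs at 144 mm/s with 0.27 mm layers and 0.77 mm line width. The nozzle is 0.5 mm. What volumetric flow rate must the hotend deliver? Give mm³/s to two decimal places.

Extrusion cross-section: 0.27 × 0.77 → 0.2079 mm².
Volumetric flow = 144 × 0.2079 = 29.94 mm³/s.

29.94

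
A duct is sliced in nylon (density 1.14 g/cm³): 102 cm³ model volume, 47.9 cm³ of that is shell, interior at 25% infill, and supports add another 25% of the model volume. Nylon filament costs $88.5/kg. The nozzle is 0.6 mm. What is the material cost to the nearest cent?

Volume inside the shell = 102 − 47.9, so 54.1 cm³.
Infill deposited: 0.25 × 54.1 → 13.525 cm³.
Support = 0.25 × 102, so 25.5 cm³.
Total extruded: 47.9 + 13.525 + 25.5 → 86.925 cm³.
Mass = 86.925 × 1.14, so 99.0945 g.
Cost = 99.0945 g / 1000 × $88.5/kg = $8.77.

$8.77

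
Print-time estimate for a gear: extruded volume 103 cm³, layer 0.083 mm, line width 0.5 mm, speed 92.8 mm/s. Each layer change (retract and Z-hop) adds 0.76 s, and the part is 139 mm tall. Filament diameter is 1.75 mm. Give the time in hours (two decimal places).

Line area = 0.083 × 0.5, so 0.0415 mm².
Toolpath length = 103 cm³ / 0.0415 mm² = 103000 / 0.0415 = 2481927.7 mm.
Time extruding = 2481927.7 / 92.8 = 26744.9 s.
Layer count = ceil(139 / 0.083) = 1675.
Z-hop total = 1675 × 0.76 = 1273 s.
Altogether 26744.9 + 1273 = 28017.9 s, i.e. 7.78 hours.

7.78 hours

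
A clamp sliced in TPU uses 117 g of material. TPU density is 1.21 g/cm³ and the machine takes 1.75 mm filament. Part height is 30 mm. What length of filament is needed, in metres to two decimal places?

40.20 m

Extruded volume: 117/1.21 = 96.6942 cm³ (96694.2 mm³).
Cross-section of 1.75 mm filament: π·(1.75/2)² = 2.4053 mm².
L = V/A = 96694.2/2.4053 = 40200.47 mm → 40.20 m.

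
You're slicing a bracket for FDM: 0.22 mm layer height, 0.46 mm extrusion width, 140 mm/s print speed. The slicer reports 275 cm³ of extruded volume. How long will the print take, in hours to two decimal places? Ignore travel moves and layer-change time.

5.39 hours

Line area = 0.22 × 0.46 = 0.1012 mm².
Toolpath length = 275 cm³ / 0.1012 mm² = 275000 / 0.1012 = 2717391.3 mm.
Extrusion time: 2717391.3 / 140 → 19409.9 s.
Converting: 19409.9 s = 5.39 hours.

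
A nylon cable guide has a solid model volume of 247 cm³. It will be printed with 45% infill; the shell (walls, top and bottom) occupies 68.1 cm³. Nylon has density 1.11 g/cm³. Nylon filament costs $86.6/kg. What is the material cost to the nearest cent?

Interior volume = 247 − 68.1 = 178.9 cm³.
Deposited infill = 0.45 × 178.9 = 80.505 cm³.
Total printed volume: 68.1 + 80.505 → 148.605 cm³.
Mass = 148.605 × 1.11, so 164.95155 g.
At $86.6/kg: 164.95155/1000 × 86.6 = $14.28.

$14.28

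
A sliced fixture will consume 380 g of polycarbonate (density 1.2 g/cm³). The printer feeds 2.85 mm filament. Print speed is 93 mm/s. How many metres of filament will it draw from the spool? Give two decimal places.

49.64 m

Extruded volume: 380/1.2 = 316.6667 cm³ (316666.7 mm³).
A = π r² = π × 1.425² = 6.3794 mm².
L = V/A = 316666.7/6.3794 = 49638.95 mm → 49.64 m.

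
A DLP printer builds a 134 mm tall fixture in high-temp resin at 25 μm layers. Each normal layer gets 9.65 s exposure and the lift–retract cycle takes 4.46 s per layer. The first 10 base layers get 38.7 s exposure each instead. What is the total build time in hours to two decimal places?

21.09 hours

Number of layers: 134 / 0.025 → 5360 (rounded up).
Bottom layers: 10 × (38.7 + 4.46) → 431.6 s.
Remaining layers = 5350 × (9.65 + 4.46) = 75488.5 s.
Total = 431.6 + 75488.5 = 75920.1 s = 21.09 hours.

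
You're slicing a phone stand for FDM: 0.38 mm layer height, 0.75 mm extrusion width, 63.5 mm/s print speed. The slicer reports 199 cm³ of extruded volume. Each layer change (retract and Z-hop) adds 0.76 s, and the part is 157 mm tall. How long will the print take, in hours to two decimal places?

Line area = 0.38 × 0.75, so 0.285 mm².
Total extruded path = 199000/0.285 = 698245.6 mm.
Extrusion time: 698245.6 / 63.5 → 10996 s.
Layers = ⌈157/0.38⌉ = 414.
Non-print overhead = 414 × 0.76 = 314.64 s.
Altogether 10996 + 314.64 = 11310.64 s, i.e. 3.14 hours.

3.14 hours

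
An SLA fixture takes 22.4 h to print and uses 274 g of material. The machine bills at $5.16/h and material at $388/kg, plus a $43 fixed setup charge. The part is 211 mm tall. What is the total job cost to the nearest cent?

$264.90

Machine-time cost: 5.16 × 22.4 → $115.584.
Material cost: 388 × 274/1000 → $106.312.
Adding setup: 115.584 + 106.312 + 43 → 264.896 ≈ $264.90.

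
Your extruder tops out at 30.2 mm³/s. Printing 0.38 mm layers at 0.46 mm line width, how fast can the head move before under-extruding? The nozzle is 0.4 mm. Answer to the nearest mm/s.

173 mm/s

Extrusion cross-section: 0.38 × 0.46 → 0.1748 mm².
v_max = Q/A = 30.2/0.1748 = 172.77 mm/s → 173 mm/s.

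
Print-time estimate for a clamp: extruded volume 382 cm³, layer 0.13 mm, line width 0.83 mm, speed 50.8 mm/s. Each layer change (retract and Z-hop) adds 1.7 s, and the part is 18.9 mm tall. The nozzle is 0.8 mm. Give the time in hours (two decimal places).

19.43 hours

Extrusion cross-section = 0.13 × 0.83 = 0.1079 mm².
Path length: 382000 mm³ / 0.1079 mm² → 3540315.1 mm.
Time extruding: 3540315.1 / 50.8 → 69691.2 s.
Layer count = ceil(18.9 / 0.13) = 146.
Non-print overhead: 146 × 1.7 → 248.2 s.
Altogether 69691.2 + 248.2 = 69939.4 s, i.e. 19.43 hours.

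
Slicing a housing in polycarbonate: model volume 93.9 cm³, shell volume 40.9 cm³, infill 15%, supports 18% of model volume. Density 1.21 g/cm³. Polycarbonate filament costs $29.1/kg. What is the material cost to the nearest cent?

Volume inside the shell = 93.9 − 40.9 = 53 cm³.
Infill volume = 0.15 × 53 = 7.95 cm³.
Support = 0.18 × 93.9 = 16.902 cm³.
Total printed volume = 40.9 + 7.95 + 16.902, so 65.752 cm³.
Mass = 65.752 × 1.21 = 79.55992 g.
Cost = 79.55992 g / 1000 × $29.1/kg = $2.32.

$2.32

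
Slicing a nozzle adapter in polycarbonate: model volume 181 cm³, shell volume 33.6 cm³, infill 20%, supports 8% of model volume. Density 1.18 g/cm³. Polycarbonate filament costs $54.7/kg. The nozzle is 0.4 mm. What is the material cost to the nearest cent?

$5.01

Volume inside the shell = 181 − 33.6 = 147.4 cm³.
Deposited infill = 0.20 × 147.4 = 29.48 cm³.
Support: 0.08 × 181 → 14.48 cm³.
Total extruded = 33.6 + 29.48 + 14.48 = 77.56 cm³.
Mass = 77.56 × 1.18 = 91.5208 g.
Cost = 91.5208 g / 1000 × $54.7/kg = $5.01.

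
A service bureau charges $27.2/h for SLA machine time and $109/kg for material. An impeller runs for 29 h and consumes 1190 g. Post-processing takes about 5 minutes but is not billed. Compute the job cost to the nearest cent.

Machine-time cost = 27.2 × 29 = $788.80.
Material cost: 109 × 1190/1000 → $129.71.
Total = 788.80 + 129.71 = $918.51.

$918.51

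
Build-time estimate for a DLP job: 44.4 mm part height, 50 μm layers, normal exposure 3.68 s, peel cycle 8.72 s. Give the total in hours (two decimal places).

Layer count = ceil(44.4 / 0.05) = 888.
Each layer takes: 3.68 + 8.72 → 12.4 s.
Build time: 888 × 12.4 s = 11011.2 s, i.e. 3.06 hours.

3.06 hours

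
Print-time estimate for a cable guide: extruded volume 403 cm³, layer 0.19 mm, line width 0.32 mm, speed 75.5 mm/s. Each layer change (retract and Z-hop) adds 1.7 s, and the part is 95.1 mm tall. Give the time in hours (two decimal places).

Line area = 0.19 × 0.32 = 0.0608 mm².
Path length: 403000 mm³ / 0.0608 mm² → 6628289.5 mm.
Time extruding = 6628289.5 / 75.5, so 87791.9 s.
Layers = ⌈95.1/0.19⌉ = 501.
Z-hop total: 501 × 1.7 → 851.7 s.
Altogether 87791.9 + 851.7 = 88643.6 s, i.e. 24.62 hours.

24.62 hours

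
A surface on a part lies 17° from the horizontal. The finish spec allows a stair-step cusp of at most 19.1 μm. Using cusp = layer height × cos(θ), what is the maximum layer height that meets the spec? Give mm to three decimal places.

t = h_c / cos θ = 0.0191 / 0.9563 = 0.020 mm.

0.020 mm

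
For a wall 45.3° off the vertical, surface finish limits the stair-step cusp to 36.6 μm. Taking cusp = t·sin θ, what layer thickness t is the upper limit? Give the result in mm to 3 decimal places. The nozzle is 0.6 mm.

Layer height = cusp / sin(45.3°) = 0.0366 / 0.7108 = 0.051 mm.

0.051 mm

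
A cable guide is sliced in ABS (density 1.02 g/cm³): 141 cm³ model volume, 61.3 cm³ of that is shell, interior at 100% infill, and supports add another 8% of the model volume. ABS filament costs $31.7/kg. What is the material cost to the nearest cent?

Interior volume = 141 − 61.3, so 79.7 cm³.
Infill volume: 1.00 × 79.7 → 79.7 cm³.
Support = 0.08 × 141 = 11.28 cm³.
Total extruded = 61.3 + 79.7 + 11.28 = 152.28 cm³.
Mass = 152.28 × 1.02, so 155.3256 g.
Cost = 155.3256 g / 1000 × $31.7/kg = $4.92.

$4.92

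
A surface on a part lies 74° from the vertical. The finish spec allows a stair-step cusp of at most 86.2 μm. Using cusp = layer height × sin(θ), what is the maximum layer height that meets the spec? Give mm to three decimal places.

Layer height = cusp / sin(74°) = 0.0862 / 0.9613 = 0.090 mm.

0.090 mm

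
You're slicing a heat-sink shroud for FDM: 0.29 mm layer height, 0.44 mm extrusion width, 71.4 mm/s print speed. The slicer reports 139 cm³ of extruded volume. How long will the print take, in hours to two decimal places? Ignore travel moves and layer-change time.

4.24 hours

Line area = 0.29 × 0.44, so 0.1276 mm².
Toolpath length = 139 cm³ / 0.1276 mm² = 139000 / 0.1276 = 1089341.7 mm.
Extrusion time = 1089341.7 / 71.4, so 15256.9 s.
15256.9 s = 4.24 hours.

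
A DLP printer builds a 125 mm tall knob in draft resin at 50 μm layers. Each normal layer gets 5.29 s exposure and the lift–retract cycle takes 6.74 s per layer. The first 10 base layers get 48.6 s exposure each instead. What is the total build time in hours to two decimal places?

8.47 hours

Layers = ⌈125/0.05⌉ = 2500.
Base layers = 10 × (48.6 + 6.74), so 553.4 s.
Normal layers = 2490 × (5.29 + 6.74), so 29954.7 s.
Total = 553.4 + 29954.7 = 30508.1 s = 8.47 hours.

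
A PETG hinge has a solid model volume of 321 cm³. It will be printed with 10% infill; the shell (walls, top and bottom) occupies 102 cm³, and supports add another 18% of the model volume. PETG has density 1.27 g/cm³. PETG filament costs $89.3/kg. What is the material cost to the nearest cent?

$20.60

Volume inside the shell: 321 − 102 → 219 cm³.
Infill volume = 0.10 × 219 = 21.9 cm³.
Support = 0.18 × 321 = 57.78 cm³.
Total printed volume = 102 + 21.9 + 57.78 = 181.68 cm³.
Mass: 181.68 × 1.27 → 230.7336 g.
Cost = 230.7336 g / 1000 × $89.3/kg = $20.60.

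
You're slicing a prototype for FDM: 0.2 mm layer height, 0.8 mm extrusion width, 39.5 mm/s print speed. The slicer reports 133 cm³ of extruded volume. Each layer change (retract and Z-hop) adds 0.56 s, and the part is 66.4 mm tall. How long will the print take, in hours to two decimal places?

5.90 hours

Bead cross-section: 0.2 × 0.8 → 0.16 mm².
Toolpath length = 133 cm³ / 0.16 mm² = 133000 / 0.16 = 831250 mm.
Print-move time = 831250 / 39.5 = 21044.3 s.
Number of layers: 66.4 / 0.2 → 332 (rounded up).
Z-hop total = 332 × 0.56, so 185.92 s.
Total = 21044.3 + 185.92 = 21230.22 s = 5.90 hours.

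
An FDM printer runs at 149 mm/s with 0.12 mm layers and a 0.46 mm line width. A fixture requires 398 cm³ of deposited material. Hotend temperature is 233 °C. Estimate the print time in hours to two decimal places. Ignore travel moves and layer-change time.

13.44 hours

Bead cross-section = 0.12 × 0.46 = 0.0552 mm².
Toolpath length = 398 cm³ / 0.0552 mm² = 398000 / 0.0552 = 7210144.9 mm.
Extrusion time: 7210144.9 / 149 → 48390.2 s.
That's 48390.2 s → 13.44 hours.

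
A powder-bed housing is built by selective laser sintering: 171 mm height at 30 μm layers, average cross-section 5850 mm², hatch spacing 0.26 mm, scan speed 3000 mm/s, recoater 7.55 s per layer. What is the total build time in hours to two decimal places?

23.83 hours

Layers = ⌈171/0.03⌉ = 5700.
Scan path per layer: 5850 / 0.26 → 22500 mm.
Per-layer scan time: 22500 / 3000 → 7.5 s.
Time per layer = 7.5 + 7.55 = 15.05 s.
5700 layers × 15.05 s/layer = 85785 s, i.e. 23.83 hours.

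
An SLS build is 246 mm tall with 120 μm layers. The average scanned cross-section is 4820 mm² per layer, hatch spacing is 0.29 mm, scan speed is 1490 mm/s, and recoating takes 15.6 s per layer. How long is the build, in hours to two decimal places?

15.24 hours

Layers = ⌈246/0.12⌉ = 2050.
Per-layer scan distance: 4820 / 0.29 → 16620.7 mm.
Per-layer scan time: 16620.7 / 1490 → 11.1548 s.
Layer cycle = 11.1548 + 15.6, so 26.7548 s.
Build time = 2050 × 26.7548 = 54847.34 s = 15.24 hours.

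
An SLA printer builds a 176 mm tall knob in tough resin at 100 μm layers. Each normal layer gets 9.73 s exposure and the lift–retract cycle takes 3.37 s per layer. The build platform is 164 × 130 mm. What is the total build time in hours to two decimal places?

6.40 hours

Layers = ⌈176/0.1⌉ = 1760.
Cycle time = 9.73 + 3.37, so 13.1 s.
Total = 1760 × 13.1 = 23056 s = 6.40 hours.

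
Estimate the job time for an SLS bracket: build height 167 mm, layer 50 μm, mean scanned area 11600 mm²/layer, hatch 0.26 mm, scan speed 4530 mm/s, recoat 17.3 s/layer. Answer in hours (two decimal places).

Layer count = ceil(167 / 0.05) = 3340.
Hatch length per layer = 11600 / 0.26, so 44615.4 mm.
Laser time per layer: 44615.4 / 4530 → 9.8489 s.
Time per layer: 9.8489 + 17.3 → 27.1489 s.
Build time = 3340 × 27.1489 = 90677.326 s = 25.19 hours.

25.19 hours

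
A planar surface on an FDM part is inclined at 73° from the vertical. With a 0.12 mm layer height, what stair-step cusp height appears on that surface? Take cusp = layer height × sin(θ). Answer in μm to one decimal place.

h_c = t·sin θ = 0.12 × 0.9563 = 0.114756 mm (114.8 μm).

114.8 μm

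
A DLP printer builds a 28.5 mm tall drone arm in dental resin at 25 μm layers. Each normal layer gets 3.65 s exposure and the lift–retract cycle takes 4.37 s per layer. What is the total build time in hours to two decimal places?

Layer count = ceil(28.5 / 0.025) = 1140.
Each layer takes = 3.65 + 4.37, so 8.02 s.
Total = 1140 × 8.02 = 9142.8 s = 2.54 hours.

2.54 hours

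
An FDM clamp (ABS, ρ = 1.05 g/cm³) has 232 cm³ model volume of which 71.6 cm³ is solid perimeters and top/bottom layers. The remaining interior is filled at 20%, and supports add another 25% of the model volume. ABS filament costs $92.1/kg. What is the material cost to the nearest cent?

$15.64

Infill region = 232 − 71.6 = 160.4 cm³.
Deposited infill = 0.20 × 160.4, so 32.08 cm³.
Support: 0.25 × 232 → 58 cm³.
Deposited volume = 71.6 + 32.08 + 58 = 161.68 cm³.
Mass = 161.68 × 1.05, so 169.764 g.
Cost = 169.764 g / 1000 × $92.1/kg = $15.64.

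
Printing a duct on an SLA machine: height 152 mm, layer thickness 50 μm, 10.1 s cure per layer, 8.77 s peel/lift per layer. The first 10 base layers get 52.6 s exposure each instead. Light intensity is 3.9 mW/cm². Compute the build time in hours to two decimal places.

16.05 hours

Layers = ⌈152/0.05⌉ = 3040.
Bottom layers = 10 × (52.6 + 8.77) = 613.7 s.
Normal layers = 3030 × (10.1 + 8.77) = 57176.1 s.
Sum: 613.7 + 57176.1 = 57789.8 s → 16.05 hours.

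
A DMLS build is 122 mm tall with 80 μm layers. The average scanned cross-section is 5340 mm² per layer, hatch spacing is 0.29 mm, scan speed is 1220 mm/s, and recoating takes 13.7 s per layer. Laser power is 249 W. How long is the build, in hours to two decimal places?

12.20 hours

Layer count = ceil(122 / 0.08) = 1525.
Scan path per layer = 5340 / 0.29 = 18413.8 mm.
Per-layer scan time = 18413.8 / 1220, so 15.0933 s.
Time per layer = 15.0933 + 13.7, so 28.7933 s.
1525 layers × 28.7933 s/layer = 43909.7825 s, i.e. 12.20 hours.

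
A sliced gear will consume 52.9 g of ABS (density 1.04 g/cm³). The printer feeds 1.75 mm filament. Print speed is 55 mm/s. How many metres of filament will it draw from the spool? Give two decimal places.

Extruded volume: 52.9/1.04 = 50.8654 cm³ (50865.4 mm³).
A = π r² = π × 0.875² = 2.4053 mm².
L = V/A = 50865.4/2.4053 = 21147.22 mm → 21.15 m.

21.15 m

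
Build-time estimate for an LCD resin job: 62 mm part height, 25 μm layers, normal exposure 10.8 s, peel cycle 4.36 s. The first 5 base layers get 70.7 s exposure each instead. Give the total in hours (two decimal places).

Number of layers: 62 / 0.025 → 2480 (rounded up).
Bottom layers = 5 × (70.7 + 4.36) = 375.3 s.
Regular layers = 2475 × (10.8 + 4.36) = 37521 s.
Total = 375.3 + 37521 = 37896.3 s = 10.53 hours.

10.53 hours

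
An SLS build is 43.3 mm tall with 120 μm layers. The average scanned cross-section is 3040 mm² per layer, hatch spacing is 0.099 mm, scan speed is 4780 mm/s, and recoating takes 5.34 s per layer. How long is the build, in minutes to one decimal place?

70.8 minutes

Layers = ⌈43.3/0.12⌉ = 361.
Per-layer scan distance = 3040 / 0.099, so 30707.1 mm.
Scan time per layer = 30707.1 / 4780 = 6.4241 s.
Layer cycle: 6.4241 + 5.34 → 11.7641 s.
361 layers × 11.7641 s/layer = 4246.8401 s, i.e. 70.8 minutes.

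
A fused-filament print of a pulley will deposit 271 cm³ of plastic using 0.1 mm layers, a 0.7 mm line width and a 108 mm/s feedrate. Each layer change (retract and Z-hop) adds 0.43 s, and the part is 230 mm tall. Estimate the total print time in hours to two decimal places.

10.23 hours

Extrusion cross-section: 0.1 × 0.7 → 0.07 mm².
Total extruded path = 271000/0.07 = 3871428.6 mm.
Print-move time: 3871428.6 / 108 → 35846.6 s.
Layer count = ceil(230 / 0.1) = 2300.
Layer-change overhead = 2300 × 0.43 = 989 s.
Altogether 35846.6 + 989 = 36835.6 s, i.e. 10.23 hours.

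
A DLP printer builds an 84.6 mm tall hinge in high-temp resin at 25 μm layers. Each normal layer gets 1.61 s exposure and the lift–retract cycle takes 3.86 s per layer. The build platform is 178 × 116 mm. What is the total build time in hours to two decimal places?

Layer count = ceil(84.6 / 0.025) = 3384.
Per-layer time = 1.61 + 3.86 = 5.47 s.
Build time: 3384 × 5.47 s = 18510.48 s, i.e. 5.14 hours.

5.14 hours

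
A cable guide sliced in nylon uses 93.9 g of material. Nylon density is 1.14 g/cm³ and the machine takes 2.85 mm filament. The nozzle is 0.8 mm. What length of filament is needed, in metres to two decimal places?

Volume = 93.9 g / 1.14 g·cm⁻³ = 82.3684 cm³ = 82368.4 mm³.
Filament cross-section = π × (2.85/2)² = 6.3794 mm².
L = V/A = 82368.4/6.3794 = 12911.62 mm → 12.91 m.

12.91 m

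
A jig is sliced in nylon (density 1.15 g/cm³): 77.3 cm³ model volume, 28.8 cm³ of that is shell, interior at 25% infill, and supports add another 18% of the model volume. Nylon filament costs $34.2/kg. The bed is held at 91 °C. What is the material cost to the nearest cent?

$2.16

Volume inside the shell: 77.3 − 28.8 → 48.5 cm³.
Infill volume = 0.25 × 48.5 = 12.125 cm³.
Support: 0.18 × 77.3 → 13.914 cm³.
Total extruded: 28.8 + 12.125 + 13.914 → 54.839 cm³.
Mass: 54.839 × 1.15 → 63.06485 g.
At $34.2/kg: 63.06485/1000 × 34.2 = $2.16.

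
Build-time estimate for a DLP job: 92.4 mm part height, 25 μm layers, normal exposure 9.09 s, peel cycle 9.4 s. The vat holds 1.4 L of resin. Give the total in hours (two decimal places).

18.98 hours

Layer count = ceil(92.4 / 0.025) = 3696.
Each layer takes = 9.09 + 9.4 = 18.49 s.
Total = 3696 × 18.49 = 68339.04 s = 18.98 hours.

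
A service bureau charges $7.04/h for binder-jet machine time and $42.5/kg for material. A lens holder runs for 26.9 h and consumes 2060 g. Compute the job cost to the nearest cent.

Time charge = 7.04 × 26.9 = $189.376.
Feedstock cost = 42.5 × 2060/1000 = $87.55.
Total = 189.376 + 87.55 = 276.926 ≈ $276.93.

$276.93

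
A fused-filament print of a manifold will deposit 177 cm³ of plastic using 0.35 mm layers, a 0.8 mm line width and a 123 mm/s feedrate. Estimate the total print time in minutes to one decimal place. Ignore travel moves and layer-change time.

85.7 minutes

Bead cross-section = 0.35 × 0.8 = 0.28 mm².
Path length: 177000 mm³ / 0.28 mm² → 632142.9 mm.
Print-move time: 632142.9 / 123 → 5139.4 s.
Converting: 5139.4 s = 85.7 minutes.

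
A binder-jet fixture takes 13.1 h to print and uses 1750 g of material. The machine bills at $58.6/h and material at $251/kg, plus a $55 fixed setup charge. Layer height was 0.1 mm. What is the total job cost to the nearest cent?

Time charge: 58.6 × 13.1 → $767.66.
Feedstock cost = 251 × 1750/1000 = $439.25.
Total = 767.66 + 439.25 + 55 = $1261.91.

$1261.91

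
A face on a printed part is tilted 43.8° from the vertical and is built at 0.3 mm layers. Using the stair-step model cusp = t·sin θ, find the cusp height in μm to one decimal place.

207.6 μm

Cusp = layer height × sin(43.8°) = 0.3 × 0.6921 = 0.20763 mm = 207.6 μm.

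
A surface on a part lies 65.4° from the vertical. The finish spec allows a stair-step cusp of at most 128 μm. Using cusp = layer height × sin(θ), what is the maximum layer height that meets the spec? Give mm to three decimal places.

sin(65.4°) = 0.9092; t_max = 0.128/0.9092 = 0.141 mm.

0.141 mm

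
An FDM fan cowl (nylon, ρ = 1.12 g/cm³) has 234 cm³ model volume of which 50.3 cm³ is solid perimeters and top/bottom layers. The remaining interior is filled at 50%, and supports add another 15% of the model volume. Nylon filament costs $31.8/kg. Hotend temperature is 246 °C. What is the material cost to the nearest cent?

$6.31

Infill region: 234 − 50.3 → 183.7 cm³.
Deposited infill: 0.50 × 183.7 → 91.85 cm³.
Support = 0.15 × 234, so 35.1 cm³.
Deposited volume = 50.3 + 91.85 + 35.1 = 177.25 cm³.
Mass = 177.25 × 1.12 = 198.52 g.
Cost = 198.52 g / 1000 × $31.8/kg = $6.31.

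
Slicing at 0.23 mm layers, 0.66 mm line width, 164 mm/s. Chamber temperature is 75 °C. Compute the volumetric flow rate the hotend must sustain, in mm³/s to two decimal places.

24.90

Extrusion cross-section: 0.23 × 0.66 → 0.1518 mm².
Q = v·A = 164 × 0.1518 = 24.90 mm³/s.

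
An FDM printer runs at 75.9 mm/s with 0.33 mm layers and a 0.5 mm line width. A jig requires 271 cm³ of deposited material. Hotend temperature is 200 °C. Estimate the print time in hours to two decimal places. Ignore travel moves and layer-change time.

6.01 hours

Line area = 0.33 × 0.5, so 0.165 mm².
Path length: 271000 mm³ / 0.165 mm² → 1642424.2 mm.
Print-move time = 1642424.2 / 75.9, so 21639.3 s.
21639.3 s = 6.01 hours.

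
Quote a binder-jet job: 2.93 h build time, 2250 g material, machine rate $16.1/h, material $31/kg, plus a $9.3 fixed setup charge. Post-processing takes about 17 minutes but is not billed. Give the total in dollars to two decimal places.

Time charge = 16.1 × 2.93, so $47.173.
Material charge: 31 × 2250/1000 → $69.75.
Total = 47.173 + 69.75 + 9.3 = 126.223 ≈ $126.22.

$126.22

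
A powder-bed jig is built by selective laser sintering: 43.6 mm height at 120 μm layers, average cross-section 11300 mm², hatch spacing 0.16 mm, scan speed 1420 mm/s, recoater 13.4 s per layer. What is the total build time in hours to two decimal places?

Number of layers: 43.6 / 0.12 → 364 (rounded up).
Scan path per layer: 11300 / 0.16 → 70625 mm.
Scan time per layer: 70625 / 1420 → 49.7359 s.
Layer cycle: 49.7359 + 13.4 → 63.1359 s.
Total: 364 × 63.1359 s = 22981.4676 s → 6.38 hours.

6.38 hours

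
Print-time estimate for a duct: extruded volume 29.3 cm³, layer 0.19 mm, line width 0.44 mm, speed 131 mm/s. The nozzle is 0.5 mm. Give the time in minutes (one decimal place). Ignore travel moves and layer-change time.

44.6 minutes

Extrusion cross-section = 0.19 × 0.44, so 0.0836 mm².
Path length: 29300 mm³ / 0.0836 mm² → 350478.5 mm.
Print-move time = 350478.5 / 131, so 2675.4 s.
2675.4 s = 44.6 minutes.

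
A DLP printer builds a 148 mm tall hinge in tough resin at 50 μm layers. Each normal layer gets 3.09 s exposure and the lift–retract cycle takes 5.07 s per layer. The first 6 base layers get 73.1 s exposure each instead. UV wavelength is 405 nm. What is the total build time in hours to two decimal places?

Number of layers: 148 / 0.05 → 2960 (rounded up).
Base layers: 6 × (73.1 + 5.07) → 469.02 s.
Normal layers = 2954 × (3.09 + 5.07), so 24104.64 s.
Total = 469.02 + 24104.64 = 24573.66 s = 6.83 hours.

6.83 hours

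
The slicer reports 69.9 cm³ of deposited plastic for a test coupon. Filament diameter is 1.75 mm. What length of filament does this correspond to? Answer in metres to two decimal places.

29.06 m

Filament cross-section = π × (1.75/2)² = 2.4053 mm².
L = 69900 mm³ / 2.4053 mm² = 29060.82 mm, i.e. 29.06 m.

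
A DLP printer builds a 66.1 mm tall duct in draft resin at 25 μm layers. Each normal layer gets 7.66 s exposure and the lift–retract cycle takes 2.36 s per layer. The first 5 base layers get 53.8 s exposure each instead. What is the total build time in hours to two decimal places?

Layer count = ceil(66.1 / 0.025) = 2644.
Bottom layers = 5 × (53.8 + 2.36) = 280.8 s.
Regular layers: 2639 × (7.66 + 2.36) → 26442.78 s.
Sum: 280.8 + 26442.78 = 26723.58 s → 7.42 hours.

7.42 hours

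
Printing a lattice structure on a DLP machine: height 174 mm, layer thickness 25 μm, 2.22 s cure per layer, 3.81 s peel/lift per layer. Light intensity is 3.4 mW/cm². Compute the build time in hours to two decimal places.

11.66 hours

Layers = ⌈174/0.025⌉ = 6960.
Each layer takes = 2.22 + 3.81, so 6.03 s.
Total = 6960 × 6.03 = 41968.8 s = 11.66 hours.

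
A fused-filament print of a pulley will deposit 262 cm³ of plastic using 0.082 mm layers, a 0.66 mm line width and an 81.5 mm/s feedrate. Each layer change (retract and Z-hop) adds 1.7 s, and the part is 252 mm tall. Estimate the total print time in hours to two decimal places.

17.95 hours

Bead cross-section: 0.082 × 0.66 → 0.05412 mm².
Toolpath length = 262 cm³ / 0.05412 mm² = 262000 / 0.05412 = 4841093.9 mm.
Time extruding = 4841093.9 / 81.5 = 59399.9 s.
Number of layers: 252 / 0.082 → 3074 (rounded up).
Layer-change overhead = 3074 × 1.7, so 5225.8 s.
Altogether 59399.9 + 5225.8 = 64625.7 s, i.e. 17.95 hours.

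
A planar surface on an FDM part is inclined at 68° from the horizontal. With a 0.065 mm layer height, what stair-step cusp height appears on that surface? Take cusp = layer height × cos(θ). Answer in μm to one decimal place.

cos(68°) = 0.3746, so cusp = 0.065 × 0.3746 = 0.024349 mm → 24.3 μm.

24.3 μm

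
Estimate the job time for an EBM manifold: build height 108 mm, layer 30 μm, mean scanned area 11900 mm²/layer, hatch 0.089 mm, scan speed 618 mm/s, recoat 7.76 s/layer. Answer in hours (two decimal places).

Layers = ⌈108/0.03⌉ = 3600.
Scan path per layer = 11900 / 0.089, so 133707.9 mm.
Per-layer scan time = 133707.9 / 618, so 216.3558 s.
Per-layer time = 216.3558 + 7.76 = 224.1158 s.
Total: 3600 × 224.1158 s = 806816.88 s → 224.12 hours.

224.12 hours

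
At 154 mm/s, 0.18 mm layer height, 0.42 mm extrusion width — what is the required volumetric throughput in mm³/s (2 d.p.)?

11.64

Extrusion cross-section = 0.18 × 0.42, so 0.0756 mm².
Q = v·A = 154 × 0.0756 = 11.64 mm³/s.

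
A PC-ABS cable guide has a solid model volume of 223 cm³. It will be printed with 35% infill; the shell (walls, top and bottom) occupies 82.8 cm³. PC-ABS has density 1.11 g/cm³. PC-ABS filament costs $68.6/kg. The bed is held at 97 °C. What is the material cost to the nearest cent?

Volume inside the shell: 223 − 82.8 → 140.2 cm³.
Infill volume = 0.35 × 140.2, so 49.07 cm³.
Total printed volume: 82.8 + 49.07 → 131.87 cm³.
Mass = 131.87 × 1.11, so 146.3757 g.
Cost = 146.3757 g / 1000 × $68.6/kg = $10.04.

$10.04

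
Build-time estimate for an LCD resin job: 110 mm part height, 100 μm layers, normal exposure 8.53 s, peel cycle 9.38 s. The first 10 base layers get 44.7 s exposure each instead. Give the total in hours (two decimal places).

5.57 hours

Layers = ⌈110/0.1⌉ = 1100.
Base layers: 10 × (44.7 + 9.38) → 540.8 s.
Regular layers = 1090 × (8.53 + 9.38), so 19521.9 s.
Sum: 540.8 + 19521.9 = 20062.7 s → 5.57 hours.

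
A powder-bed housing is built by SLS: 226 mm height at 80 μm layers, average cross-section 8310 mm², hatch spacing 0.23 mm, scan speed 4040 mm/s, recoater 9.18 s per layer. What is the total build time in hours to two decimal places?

14.22 hours

Layer count = ceil(226 / 0.08) = 2825.
Scan path per layer = 8310 / 0.23 = 36130.4 mm.
Scan time per layer = 36130.4 / 4040 = 8.9432 s.
Layer cycle = 8.9432 + 9.18 = 18.1232 s.
Build time = 2825 × 18.1232 = 51198.04 s = 14.22 hours.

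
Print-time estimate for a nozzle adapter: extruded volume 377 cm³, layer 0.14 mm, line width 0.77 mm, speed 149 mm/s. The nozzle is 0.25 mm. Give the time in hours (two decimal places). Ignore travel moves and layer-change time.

6.52 hours

Line area = 0.14 × 0.77, so 0.1078 mm².
Toolpath length = 377 cm³ / 0.1078 mm² = 377000 / 0.1078 = 3497217.1 mm.
Print-move time = 3497217.1 / 149, so 23471.3 s.
23471.3 s = 6.52 hours.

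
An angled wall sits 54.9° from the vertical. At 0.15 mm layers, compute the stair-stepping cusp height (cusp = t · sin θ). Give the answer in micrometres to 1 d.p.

122.7 μm

sin(54.9°) = 0.8181, so cusp = 0.15 × 0.8181 = 0.122715 mm → 122.7 μm.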